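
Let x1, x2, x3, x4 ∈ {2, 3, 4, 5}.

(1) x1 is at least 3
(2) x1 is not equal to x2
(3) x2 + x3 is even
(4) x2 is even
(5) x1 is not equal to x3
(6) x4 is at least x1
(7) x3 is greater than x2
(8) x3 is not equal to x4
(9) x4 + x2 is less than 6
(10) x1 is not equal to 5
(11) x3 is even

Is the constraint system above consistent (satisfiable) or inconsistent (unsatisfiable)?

One satisfying assignment is x1 = 3, x2 = 2, x3 = 4, x4 = 3.
For the less obvious constraints — constraint 3: x2 + x3 = 6 is even; constraint 4: x2 = 2 is even; constraint 9: x4 + x2 = 5 — and the others hold by inspection.

Satisfiable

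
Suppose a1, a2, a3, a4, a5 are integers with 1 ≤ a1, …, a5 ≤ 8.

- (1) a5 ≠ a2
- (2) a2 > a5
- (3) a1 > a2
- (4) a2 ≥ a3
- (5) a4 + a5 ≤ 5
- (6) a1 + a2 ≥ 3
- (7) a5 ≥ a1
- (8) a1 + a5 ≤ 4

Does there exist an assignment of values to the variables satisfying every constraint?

Constraints 2, 3, and 7 give a5 < a2, a2 < a1, a1 ≤ a5. Chaining: a5 < a2 < a1 ≤ a5, which forces a5 < a5 — impossible.

Unsatisfiable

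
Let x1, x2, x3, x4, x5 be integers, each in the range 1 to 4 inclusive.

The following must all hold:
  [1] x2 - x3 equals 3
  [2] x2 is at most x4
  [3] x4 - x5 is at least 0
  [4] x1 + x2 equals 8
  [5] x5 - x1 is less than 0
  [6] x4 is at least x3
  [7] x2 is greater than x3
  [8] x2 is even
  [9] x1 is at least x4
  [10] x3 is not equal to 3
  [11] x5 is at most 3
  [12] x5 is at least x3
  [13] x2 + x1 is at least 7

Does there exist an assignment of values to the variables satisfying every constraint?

One satisfying assignment is x1 = 4, x2 = 4, x3 = 1, x4 = 4, x5 = 3.
For the less obvious constraints — constraint 1: x2 - x3 = 3; constraint 3: x4 - x5 = 1; constraint 4: x1 + x2 = 8 — and the others hold by inspection.

Satisfiable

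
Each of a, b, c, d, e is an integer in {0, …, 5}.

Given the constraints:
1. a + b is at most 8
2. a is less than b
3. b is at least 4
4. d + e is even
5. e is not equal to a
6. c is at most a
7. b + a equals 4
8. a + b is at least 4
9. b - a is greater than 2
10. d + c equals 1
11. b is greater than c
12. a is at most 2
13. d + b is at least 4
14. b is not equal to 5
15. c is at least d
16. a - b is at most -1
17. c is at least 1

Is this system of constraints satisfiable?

From constraint 3: b ≥ 4. From constraints 6 and 17: a ≥ c ≥ 1. Hence b + a ≥ 5. But constraint 7 requires b + a = 4, and 4 < 5. Contradiction.

Unsatisfiable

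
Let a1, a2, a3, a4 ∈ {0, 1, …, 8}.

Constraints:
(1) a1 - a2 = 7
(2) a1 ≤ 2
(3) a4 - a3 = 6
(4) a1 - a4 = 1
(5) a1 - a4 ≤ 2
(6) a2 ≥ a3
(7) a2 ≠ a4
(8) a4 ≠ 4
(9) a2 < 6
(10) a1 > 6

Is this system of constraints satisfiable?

From constraint 10: a1 ≥ 7. From constraint 2: a1 ≤ 2. But 2 < 7, so no value of a1 works.

Unsatisfiable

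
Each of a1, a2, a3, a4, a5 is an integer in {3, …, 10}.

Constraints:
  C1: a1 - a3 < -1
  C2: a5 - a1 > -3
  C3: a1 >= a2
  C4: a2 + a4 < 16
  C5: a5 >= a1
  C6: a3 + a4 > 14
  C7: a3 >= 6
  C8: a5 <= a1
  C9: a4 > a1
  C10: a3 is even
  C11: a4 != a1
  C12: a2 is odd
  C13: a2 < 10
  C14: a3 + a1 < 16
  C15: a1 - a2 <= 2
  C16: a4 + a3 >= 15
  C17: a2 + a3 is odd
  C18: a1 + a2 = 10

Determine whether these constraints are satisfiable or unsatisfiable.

Try a1 = 5, a2 = 5, a3 = 8, a4 = 8, a5 = 5.
Check constraint 1: a1 - a3 = -3; constraint 2: a5 - a1 = 0; constraint 4: a2 + a4 = 13. The remaining constraints are straightforward to verify.

Satisfiable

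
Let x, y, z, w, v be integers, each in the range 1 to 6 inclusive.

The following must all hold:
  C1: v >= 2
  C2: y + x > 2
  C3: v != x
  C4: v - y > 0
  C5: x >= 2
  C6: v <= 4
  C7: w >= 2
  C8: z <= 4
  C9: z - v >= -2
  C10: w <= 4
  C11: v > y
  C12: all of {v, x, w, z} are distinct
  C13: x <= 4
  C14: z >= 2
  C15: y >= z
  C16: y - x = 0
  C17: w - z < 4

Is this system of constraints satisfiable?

Constraints 1, 5, 6, 7, 8, 10, 13, and 14 confine each of v, x, w, z to the 3 values {2, …, 4}.
Constraint 12 requires all 4 of them to be distinct, but only 3 values are available — impossible by the pigeonhole principle.

Unsatisfiable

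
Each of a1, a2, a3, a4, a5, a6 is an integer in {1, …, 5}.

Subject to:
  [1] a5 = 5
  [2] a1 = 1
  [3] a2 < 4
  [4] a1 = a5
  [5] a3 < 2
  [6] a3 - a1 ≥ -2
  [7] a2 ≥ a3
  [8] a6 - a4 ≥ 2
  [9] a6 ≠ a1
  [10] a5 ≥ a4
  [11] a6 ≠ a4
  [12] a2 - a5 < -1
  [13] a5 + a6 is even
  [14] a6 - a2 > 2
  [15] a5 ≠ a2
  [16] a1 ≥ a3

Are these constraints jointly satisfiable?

Unsatisfiable

Constraint 2 fixes a1 = 1 and constraint 1 fixes a5 = 5, but constraint 4 requires a1 = a5. Since 1 ≠ 5, contradiction.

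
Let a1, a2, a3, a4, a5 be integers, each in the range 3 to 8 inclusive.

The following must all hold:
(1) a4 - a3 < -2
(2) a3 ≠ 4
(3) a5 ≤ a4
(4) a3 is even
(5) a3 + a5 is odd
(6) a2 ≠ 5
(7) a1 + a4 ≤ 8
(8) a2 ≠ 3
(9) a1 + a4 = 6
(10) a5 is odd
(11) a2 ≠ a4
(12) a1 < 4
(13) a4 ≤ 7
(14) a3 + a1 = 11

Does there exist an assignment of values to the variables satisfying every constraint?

Try a1 = 3, a2 = 4, a3 = 8, a4 = 3, a5 = 3.
Check constraint 1: a4 - a3 = -5; constraint 7: a1 + a4 = 6. The remaining constraints are straightforward to verify.

Satisfiable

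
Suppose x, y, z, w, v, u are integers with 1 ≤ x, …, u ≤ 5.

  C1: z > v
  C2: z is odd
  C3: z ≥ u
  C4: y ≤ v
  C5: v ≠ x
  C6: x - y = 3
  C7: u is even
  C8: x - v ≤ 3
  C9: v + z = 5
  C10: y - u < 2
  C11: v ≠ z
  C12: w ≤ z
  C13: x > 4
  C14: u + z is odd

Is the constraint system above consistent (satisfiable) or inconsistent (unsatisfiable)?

Setting (x, y, z, w, v, u) = (5, 2, 3, 3, 2, 2) satisfies everything: constraint 6: x - y = 3; constraint 8: x - v = 3, and the others follow.

Satisfiable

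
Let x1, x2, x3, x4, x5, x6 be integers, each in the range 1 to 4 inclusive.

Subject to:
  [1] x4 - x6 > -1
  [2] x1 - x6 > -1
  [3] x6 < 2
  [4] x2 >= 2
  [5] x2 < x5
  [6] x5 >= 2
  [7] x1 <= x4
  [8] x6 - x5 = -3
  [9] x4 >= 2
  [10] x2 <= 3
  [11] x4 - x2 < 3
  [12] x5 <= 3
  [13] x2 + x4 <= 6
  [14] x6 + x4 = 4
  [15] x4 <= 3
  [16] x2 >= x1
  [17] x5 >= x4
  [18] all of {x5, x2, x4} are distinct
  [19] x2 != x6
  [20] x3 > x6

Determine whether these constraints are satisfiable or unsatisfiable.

Constraints 4, 6, 9, 10, 12, and 15 confine each of x5, x2, x4 to the 2 values {2, 3}.
Constraint 18 requires all 3 of them to be distinct, but only 2 values are available — impossible by the pigeonhole principle.

Unsatisfiable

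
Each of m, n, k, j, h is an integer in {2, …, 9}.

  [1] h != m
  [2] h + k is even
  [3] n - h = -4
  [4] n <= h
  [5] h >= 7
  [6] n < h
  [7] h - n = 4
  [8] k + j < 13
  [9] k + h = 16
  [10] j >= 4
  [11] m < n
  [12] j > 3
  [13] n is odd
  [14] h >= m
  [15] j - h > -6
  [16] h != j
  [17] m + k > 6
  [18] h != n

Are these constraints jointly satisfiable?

Satisfiable

One satisfying assignment is m = 2, n = 5, k = 7, j = 4, h = 9.
For the less obvious constraints — constraint 3: n - h = -4; constraint 7: h - n = 4 — and the others hold by inspection.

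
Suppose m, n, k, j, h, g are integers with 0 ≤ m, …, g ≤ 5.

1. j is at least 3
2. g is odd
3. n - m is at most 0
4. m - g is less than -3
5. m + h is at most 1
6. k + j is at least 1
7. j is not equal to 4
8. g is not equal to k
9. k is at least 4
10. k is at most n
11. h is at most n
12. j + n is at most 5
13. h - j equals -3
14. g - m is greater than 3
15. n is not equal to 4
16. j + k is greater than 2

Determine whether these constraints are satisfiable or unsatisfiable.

Unsatisfiable

From constraint 1: j ≥ 3. From constraints 9 and 10: n ≥ k ≥ 4. Hence j + n ≥ 7. But constraint 12 requires j + n ≤ 5, and 5 < 7. Contradiction.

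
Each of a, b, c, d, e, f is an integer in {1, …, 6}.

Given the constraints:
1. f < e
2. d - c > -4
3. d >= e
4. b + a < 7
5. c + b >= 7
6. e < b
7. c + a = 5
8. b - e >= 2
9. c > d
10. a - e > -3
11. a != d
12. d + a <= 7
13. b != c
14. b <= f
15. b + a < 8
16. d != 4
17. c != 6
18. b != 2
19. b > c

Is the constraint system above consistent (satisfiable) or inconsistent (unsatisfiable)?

Constraints 1, 3, 9, 14, and 19 give f < e, e ≤ d, d < c, c < b, b ≤ f. Chaining: f < e ≤ d < c < b ≤ f, which forces f < f — impossible.

Unsatisfiable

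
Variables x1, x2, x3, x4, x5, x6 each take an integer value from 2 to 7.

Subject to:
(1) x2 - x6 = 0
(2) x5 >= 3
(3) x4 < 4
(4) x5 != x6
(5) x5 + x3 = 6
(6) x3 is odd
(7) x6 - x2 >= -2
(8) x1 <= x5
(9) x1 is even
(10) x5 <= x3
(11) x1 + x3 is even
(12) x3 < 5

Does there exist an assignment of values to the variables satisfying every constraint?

Constraint 9 makes x1 even and constraint 6 makes x3 odd, so x1 + x3 must be odd. Constraint 11 says x1 + x3 is even — contradiction.

Unsatisfiable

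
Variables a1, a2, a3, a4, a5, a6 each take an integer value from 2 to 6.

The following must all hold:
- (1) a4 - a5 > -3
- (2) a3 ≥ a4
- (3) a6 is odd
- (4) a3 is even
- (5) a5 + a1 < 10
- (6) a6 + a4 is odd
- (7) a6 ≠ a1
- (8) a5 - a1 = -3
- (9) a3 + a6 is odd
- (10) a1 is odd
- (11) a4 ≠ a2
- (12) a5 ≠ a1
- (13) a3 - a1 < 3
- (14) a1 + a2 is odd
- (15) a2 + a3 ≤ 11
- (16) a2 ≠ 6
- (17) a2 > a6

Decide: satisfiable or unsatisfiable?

One satisfying assignment is a1 = 5, a2 = 4, a3 = 6, a4 = 2, a5 = 2, a6 = 3.
For the less obvious constraints — constraint 1: a4 - a5 = 0; constraint 5: a5 + a1 = 7 — and the others hold by inspection.

Satisfiable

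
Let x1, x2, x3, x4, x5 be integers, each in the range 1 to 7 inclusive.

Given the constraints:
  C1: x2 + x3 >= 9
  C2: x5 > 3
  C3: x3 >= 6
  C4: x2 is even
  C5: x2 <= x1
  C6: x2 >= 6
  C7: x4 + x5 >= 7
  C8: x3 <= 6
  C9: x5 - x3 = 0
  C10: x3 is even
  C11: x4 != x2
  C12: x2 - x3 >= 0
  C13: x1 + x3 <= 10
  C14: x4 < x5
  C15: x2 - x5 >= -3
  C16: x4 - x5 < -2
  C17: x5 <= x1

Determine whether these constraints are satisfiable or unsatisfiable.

Unsatisfiable

From constraints 5 and 6: x1 ≥ x2 ≥ 6. From constraint 3: x3 ≥ 6. Hence x1 + x3 ≥ 12. But constraint 13 requires x1 + x3 ≤ 10, and 10 < 12. Contradiction.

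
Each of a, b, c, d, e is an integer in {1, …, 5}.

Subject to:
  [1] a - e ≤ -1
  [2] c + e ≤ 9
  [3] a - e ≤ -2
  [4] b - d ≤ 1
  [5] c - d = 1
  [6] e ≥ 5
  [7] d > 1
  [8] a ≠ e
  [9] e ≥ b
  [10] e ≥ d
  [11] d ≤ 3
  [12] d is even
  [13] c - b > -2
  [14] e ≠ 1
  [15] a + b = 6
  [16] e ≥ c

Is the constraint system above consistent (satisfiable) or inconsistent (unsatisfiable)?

Satisfiable

The assignment a = 3, b = 3, c = 3, d = 2, e = 5 works:
  constraint 1 holds since a - e = -2.
  constraint 2 holds since c + e = 8.
  constraint 3 holds since a - e = -2.
The rest check out directly.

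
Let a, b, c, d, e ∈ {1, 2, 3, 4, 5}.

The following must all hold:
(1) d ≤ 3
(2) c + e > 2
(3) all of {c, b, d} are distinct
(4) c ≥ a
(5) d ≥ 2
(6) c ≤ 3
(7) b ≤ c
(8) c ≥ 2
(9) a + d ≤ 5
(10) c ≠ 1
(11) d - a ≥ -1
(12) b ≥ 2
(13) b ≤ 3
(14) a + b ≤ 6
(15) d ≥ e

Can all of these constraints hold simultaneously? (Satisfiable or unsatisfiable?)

Unsatisfiable

Constraints 1, 5, 6, 8, 12, and 13 confine each of c, b, d to the 2 values {2, 3}.
Constraint 3 requires all 3 of them to be distinct, but only 2 values are available — impossible by the pigeonhole principle.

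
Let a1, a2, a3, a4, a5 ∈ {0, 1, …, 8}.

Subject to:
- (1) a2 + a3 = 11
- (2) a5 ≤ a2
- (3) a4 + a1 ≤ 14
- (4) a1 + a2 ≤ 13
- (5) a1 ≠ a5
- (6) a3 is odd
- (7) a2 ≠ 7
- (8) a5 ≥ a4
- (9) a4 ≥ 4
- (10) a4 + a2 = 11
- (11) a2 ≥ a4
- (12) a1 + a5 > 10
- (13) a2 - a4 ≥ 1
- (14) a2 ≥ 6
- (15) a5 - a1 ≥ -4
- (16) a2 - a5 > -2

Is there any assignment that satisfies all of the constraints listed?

Take a1 = 6, a2 = 6, a3 = 5, a4 = 5, a5 = 5. Then constraint 1: a2 + a3 = 11; constraint 3: a4 + a1 = 11, and every other listed constraint is also met.

Satisfiable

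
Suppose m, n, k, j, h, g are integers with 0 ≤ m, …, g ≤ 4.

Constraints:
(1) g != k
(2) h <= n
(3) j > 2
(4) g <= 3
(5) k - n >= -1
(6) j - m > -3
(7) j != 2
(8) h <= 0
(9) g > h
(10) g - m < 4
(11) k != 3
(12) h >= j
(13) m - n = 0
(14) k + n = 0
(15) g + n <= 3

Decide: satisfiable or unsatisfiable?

Unsatisfiable

From constraint 3: j ≥ 3. From constraints 8 and 12: j ≤ h and h ≤ 0, so j ≤ 0. But 0 < 3, so no value of j works.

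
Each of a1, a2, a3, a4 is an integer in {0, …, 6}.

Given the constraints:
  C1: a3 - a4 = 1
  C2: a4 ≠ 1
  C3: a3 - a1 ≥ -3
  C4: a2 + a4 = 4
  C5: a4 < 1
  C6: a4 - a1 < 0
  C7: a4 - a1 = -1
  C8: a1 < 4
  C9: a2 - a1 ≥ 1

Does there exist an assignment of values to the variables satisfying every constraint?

The assignment a1 = 1, a2 = 4, a3 = 1, a4 = 0 works:
  constraint 1 holds since a3 - a4 = 1.
  constraint 3 holds since a3 - a1 = 0.
The rest check out directly.

Satisfiable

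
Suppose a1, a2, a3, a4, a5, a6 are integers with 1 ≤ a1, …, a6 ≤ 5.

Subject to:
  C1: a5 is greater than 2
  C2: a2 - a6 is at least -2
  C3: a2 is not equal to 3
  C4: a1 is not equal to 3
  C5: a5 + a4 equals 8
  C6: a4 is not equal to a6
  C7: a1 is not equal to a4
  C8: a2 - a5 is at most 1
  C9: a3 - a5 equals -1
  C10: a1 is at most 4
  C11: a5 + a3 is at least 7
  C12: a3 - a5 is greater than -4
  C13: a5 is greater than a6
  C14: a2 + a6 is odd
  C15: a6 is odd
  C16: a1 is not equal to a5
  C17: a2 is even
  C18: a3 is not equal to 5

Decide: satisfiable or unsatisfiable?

Satisfiable

Try a1 = 1, a2 = 4, a3 = 3, a4 = 4, a5 = 4, a6 = 3.
Check constraint 2: a2 - a6 = 1; constraint 5: a5 + a4 = 8; constraint 8: a2 - a5 = 0. The remaining constraints are straightforward to verify.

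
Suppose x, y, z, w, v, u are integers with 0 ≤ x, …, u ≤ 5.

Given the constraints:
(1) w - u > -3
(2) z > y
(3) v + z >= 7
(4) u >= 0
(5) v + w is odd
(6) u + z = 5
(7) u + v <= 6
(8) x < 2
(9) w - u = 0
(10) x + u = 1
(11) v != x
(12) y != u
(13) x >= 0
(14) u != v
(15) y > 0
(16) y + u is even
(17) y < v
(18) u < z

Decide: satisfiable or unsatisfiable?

The assignment x = 1, y = 2, z = 5, w = 0, v = 5, u = 0 works:
  constraint 1 holds since w - u = 0.
  constraint 3 holds since v + z = 10.
The rest check out directly.

Satisfiable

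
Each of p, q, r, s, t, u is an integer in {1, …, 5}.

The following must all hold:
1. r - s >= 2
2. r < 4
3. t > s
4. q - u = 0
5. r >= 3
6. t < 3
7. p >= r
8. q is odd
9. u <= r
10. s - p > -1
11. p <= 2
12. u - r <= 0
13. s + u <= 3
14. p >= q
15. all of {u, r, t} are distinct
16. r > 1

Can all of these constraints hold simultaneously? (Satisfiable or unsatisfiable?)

Unsatisfiable

From constraints 5 and 7: p ≥ r and r ≥ 3, so p ≥ 3. From constraint 11: p ≤ 2. But 2 < 3, so no value of p works.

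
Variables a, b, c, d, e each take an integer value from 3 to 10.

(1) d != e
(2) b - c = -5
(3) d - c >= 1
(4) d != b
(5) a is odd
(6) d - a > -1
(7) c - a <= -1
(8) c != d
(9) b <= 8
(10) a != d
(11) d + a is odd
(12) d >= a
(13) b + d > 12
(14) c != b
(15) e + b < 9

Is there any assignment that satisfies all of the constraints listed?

One satisfying assignment is a = 9, b = 3, c = 8, d = 10, e = 3.
For the less obvious constraints — constraint 2: b - c = -5; constraint 3: d - c = 2 — and the others hold by inspection.

Satisfiable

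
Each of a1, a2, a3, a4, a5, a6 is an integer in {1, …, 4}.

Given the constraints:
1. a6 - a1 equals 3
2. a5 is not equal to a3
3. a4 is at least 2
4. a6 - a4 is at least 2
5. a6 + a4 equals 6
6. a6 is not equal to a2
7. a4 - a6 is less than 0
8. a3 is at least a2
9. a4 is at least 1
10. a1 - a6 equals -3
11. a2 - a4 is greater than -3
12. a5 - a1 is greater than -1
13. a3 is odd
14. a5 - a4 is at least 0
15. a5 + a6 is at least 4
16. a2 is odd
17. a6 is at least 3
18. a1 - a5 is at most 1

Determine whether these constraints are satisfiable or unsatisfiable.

Try a1 = 1, a2 = 1, a3 = 1, a4 = 2, a5 = 3, a6 = 4.
Check constraint 1: a6 - a1 = 3; constraint 4: a6 - a4 = 2. The remaining constraints are straightforward to verify.

Satisfiable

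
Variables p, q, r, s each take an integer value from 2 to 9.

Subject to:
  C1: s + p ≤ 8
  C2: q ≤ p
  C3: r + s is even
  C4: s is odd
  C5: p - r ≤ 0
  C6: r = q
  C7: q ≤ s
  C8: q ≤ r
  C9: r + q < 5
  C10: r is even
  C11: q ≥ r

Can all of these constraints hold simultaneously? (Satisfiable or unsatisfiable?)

Unsatisfiable

Constraint 10 makes r even and constraint 4 makes s odd, so r + s must be odd. Constraint 3 says r + s is even — contradiction.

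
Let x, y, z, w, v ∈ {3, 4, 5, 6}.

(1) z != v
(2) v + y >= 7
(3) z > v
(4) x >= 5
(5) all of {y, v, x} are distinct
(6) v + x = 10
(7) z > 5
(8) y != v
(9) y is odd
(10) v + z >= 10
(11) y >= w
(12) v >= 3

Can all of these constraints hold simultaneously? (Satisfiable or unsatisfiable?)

Satisfiable

The assignment x = 6, y = 3, z = 6, w = 3, v = 4 works:
  constraint 2 holds since v + y = 7.
  constraint 6 holds since v + x = 10.
  constraint 10 holds since v + z = 10.
The rest check out directly.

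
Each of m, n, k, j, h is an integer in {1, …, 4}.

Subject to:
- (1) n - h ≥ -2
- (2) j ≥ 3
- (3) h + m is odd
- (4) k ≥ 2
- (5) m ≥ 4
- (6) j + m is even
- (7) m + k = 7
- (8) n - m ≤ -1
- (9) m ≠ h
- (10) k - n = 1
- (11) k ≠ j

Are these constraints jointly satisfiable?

The assignment m = 4, n = 2, k = 3, j = 4, h = 3 works:
  constraint 1 holds since n - h = -1.
  constraint 7 holds since m + k = 7.
The rest check out directly.

Satisfiable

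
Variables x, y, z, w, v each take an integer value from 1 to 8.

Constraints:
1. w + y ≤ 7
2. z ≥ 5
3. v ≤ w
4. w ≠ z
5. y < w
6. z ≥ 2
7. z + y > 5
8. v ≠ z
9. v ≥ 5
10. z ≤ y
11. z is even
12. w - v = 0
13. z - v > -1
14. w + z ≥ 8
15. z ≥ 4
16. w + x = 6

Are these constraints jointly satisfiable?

From constraints 3 and 9: w ≥ v ≥ 5. From constraints 10 and 15: y ≥ z ≥ 4. Hence w + y ≥ 9. But constraint 1 requires w + y ≤ 7, and 7 < 9. Contradiction.

Unsatisfiable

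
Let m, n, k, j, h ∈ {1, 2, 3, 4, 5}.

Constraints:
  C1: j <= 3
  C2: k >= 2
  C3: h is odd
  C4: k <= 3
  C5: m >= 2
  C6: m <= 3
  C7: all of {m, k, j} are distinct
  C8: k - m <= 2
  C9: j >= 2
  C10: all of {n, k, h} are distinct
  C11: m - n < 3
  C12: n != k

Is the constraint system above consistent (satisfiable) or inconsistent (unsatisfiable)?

Constraints 1, 2, 4, 5, 6, and 9 confine each of m, k, j to the 2 values {2, 3}.
Constraint 7 requires all 3 of them to be distinct, but only 2 values are available — impossible by the pigeonhole principle.

Unsatisfiable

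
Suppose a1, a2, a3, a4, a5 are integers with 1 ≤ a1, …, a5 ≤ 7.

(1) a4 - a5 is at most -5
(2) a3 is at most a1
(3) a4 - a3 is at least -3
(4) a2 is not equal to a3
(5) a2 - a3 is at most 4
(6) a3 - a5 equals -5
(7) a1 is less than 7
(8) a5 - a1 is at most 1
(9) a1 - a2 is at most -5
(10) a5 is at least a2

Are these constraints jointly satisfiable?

Constraints 1, 3, 5, 8, and 9 give a3 − a2 ≥ -4, a2 − a1 ≥ 5, a1 − a5 ≥ -1, a5 − a4 ≥ 5, a4 − a3 ≥ -3.
Adding all 5 inequalities: the left sides telescope to 0, and the right sides sum to (-4) + 5 + (-1) + 5 + (-3) = 2. So 0 ≥ 2, which is false.

Unsatisfiable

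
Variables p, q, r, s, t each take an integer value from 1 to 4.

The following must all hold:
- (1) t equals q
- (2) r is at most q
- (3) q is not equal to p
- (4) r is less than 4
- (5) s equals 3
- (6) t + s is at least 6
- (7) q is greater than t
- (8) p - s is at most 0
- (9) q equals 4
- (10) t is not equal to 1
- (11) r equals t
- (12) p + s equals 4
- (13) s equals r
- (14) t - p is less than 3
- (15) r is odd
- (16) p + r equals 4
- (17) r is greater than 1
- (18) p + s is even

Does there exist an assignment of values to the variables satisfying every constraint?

Constraint 5 fixes s = 3 and constraint 9 fixes q = 4. Constraints 1, 11, and 13 give s = r = t = q, so s = q. But 3 ≠ 4 — contradiction.

Unsatisfiable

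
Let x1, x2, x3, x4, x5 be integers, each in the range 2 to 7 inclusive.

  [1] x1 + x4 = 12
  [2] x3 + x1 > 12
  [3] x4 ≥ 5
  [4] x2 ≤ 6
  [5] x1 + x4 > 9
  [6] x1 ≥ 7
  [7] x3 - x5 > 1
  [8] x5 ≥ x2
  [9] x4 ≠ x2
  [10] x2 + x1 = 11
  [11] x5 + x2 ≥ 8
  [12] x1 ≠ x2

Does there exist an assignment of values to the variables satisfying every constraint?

Satisfiable

Setting (x1, x2, x3, x4, x5) = (7, 4, 7, 5, 5) satisfies everything: constraint 1: x1 + x4 = 12; constraint 2: x3 + x1 = 14, and the others follow.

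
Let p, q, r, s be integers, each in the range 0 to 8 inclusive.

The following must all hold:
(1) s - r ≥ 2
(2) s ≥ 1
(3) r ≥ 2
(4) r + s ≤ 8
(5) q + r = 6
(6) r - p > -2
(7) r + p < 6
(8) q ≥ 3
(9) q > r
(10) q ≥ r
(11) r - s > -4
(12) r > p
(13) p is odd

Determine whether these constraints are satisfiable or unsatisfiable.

Satisfiable

The assignment p = 1, q = 4, r = 2, s = 4 works:
  constraint 1 holds since s - r = 2.
  constraint 4 holds since r + s = 6.
The rest check out directly.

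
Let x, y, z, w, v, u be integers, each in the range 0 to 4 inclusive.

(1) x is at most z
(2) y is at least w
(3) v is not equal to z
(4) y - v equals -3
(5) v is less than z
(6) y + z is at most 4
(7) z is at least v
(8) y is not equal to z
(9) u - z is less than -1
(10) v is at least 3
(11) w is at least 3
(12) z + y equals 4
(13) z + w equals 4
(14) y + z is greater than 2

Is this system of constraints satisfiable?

Unsatisfiable

From constraints 2 and 11: y ≥ w ≥ 3. From constraints 7 and 10: z ≥ v ≥ 3. Hence y + z ≥ 6. But constraint 6 requires y + z ≤ 4, and 4 < 6. Contradiction.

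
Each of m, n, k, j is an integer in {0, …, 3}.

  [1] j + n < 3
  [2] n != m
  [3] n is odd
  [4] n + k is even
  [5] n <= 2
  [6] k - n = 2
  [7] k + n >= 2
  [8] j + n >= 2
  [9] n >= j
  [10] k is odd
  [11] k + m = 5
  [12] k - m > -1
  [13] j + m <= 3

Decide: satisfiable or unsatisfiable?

One satisfying assignment is m = 2, n = 1, k = 3, j = 1.
For the less obvious constraints — constraint 1: j + n = 2; constraint 6: k - n = 2; constraint 7: k + n = 4 — and the others hold by inspection.

Satisfiable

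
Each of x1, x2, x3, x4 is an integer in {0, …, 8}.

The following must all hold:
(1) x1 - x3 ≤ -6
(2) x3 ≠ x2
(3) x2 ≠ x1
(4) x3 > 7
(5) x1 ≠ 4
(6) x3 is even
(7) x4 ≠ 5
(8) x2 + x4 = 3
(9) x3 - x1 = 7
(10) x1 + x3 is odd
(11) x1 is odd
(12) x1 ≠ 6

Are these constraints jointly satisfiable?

Satisfiable

The assignment x1 = 1, x2 = 2, x3 = 8, x4 = 1 works:
  constraint 1 holds since x1 - x3 = -7.
  constraint 8 holds since x2 + x4 = 3.
  constraint 9 holds since x3 - x1 = 7.
The rest check out directly.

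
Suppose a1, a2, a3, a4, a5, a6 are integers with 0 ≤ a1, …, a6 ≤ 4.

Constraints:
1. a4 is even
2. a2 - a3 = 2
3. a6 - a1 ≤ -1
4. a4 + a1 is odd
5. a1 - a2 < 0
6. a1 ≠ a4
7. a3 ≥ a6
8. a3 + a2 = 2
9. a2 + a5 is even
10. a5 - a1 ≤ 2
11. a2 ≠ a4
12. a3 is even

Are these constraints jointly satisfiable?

Setting (a1, a2, a3, a4, a5, a6) = (1, 2, 0, 0, 2, 0) satisfies everything: constraint 2: a2 - a3 = 2; constraint 3: a6 - a1 = -1; constraint 5: a1 - a2 = -1, and the others follow.

Satisfiable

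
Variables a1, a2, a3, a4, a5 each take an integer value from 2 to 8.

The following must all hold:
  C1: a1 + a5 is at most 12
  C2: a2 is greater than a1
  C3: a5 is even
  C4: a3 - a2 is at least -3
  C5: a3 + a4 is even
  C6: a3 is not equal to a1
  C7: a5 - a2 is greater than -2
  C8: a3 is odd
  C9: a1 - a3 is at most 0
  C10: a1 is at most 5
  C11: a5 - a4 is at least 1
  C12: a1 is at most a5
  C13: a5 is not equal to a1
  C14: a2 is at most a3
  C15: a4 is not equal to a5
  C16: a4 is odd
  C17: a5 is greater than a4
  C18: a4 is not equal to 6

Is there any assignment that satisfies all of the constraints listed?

The assignment a1 = 5, a2 = 7, a3 = 7, a4 = 3, a5 = 6 works:
  constraint 1 holds since a1 + a5 = 11.
  constraint 4 holds since a3 - a2 = 0.
The rest check out directly.

Satisfiable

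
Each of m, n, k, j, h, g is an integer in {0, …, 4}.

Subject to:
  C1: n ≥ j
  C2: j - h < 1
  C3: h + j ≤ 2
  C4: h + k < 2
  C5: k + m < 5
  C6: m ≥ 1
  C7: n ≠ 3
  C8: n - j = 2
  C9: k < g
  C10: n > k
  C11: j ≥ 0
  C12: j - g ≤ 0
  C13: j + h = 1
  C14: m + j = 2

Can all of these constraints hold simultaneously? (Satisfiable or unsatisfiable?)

Satisfiable

The assignment m = 2, n = 2, k = 0, j = 0, h = 1, g = 2 works:
  constraint 2 holds since j - h = -1.
  constraint 3 holds since h + j = 1.
The rest check out directly.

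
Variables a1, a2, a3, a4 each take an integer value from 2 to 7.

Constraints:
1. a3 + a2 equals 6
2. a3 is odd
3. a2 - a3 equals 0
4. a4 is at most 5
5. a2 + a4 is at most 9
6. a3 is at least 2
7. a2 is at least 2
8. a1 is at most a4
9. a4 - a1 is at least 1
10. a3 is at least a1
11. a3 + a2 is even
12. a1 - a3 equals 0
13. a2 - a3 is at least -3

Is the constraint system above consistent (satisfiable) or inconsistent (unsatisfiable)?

Satisfiable

Try a1 = 3, a2 = 3, a3 = 3, a4 = 4.
Check constraint 1: a3 + a2 = 6; constraint 3: a2 - a3 = 0. The remaining constraints are straightforward to verify.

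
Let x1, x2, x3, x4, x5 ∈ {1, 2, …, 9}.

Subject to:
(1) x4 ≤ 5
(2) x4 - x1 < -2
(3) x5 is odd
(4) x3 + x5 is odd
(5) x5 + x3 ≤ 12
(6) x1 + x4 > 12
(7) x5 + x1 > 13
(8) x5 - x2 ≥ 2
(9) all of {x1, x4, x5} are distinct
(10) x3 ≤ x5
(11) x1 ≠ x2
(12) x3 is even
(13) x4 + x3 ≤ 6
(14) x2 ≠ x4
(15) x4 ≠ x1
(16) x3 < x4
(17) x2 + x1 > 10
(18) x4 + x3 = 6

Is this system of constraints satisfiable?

Take x1 = 9, x2 = 3, x3 = 2, x4 = 4, x5 = 7. Then constraint 2: x4 - x1 = -5; constraint 5: x5 + x3 = 9; constraint 6: x1 + x4 = 13, and every other listed constraint is also met.

Satisfiable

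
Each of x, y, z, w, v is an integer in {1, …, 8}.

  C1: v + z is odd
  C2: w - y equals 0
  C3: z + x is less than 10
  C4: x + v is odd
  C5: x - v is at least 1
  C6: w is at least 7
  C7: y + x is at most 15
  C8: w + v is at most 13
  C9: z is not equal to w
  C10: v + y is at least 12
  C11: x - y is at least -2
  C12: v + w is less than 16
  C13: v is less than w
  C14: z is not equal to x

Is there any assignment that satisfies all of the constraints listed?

Try x = 7, y = 7, z = 1, w = 7, v = 6.
Check constraint 2: w - y = 0; constraint 3: z + x = 8. The remaining constraints are straightforward to verify.

Satisfiable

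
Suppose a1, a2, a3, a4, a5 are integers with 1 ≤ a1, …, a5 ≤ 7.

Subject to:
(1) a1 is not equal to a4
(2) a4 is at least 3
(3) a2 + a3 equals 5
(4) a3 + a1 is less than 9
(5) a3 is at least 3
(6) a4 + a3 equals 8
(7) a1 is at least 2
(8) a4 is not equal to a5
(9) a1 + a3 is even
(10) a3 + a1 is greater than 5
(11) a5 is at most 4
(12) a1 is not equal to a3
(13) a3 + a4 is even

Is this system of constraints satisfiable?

One satisfying assignment is a1 = 2, a2 = 1, a3 = 4, a4 = 4, a5 = 3.
For the less obvious constraints — constraint 3: a2 + a3 = 5; constraint 4: a3 + a1 = 6 — and the others hold by inspection.

Satisfiable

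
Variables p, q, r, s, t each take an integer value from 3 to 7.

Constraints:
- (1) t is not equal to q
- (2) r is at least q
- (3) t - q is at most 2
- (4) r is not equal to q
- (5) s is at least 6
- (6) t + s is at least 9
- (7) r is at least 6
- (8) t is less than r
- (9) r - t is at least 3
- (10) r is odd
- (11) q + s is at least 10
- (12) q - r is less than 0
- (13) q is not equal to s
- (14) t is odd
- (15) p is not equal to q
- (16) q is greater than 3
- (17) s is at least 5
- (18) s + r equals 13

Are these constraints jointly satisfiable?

Satisfiable

The assignment p = 3, q = 4, r = 7, s = 6, t = 3 works:
  constraint 3 holds since t - q = -1.
  constraint 6 holds since t + s = 9.
The rest check out directly.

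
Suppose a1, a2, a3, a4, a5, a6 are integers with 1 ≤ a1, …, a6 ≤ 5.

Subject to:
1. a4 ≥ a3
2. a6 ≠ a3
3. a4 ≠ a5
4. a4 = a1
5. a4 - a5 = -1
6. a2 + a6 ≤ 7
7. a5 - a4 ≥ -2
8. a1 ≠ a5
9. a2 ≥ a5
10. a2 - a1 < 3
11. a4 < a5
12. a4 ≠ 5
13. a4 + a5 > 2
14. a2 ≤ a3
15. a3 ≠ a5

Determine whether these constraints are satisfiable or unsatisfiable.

Unsatisfiable

Constraints 1, 9, 11, and 14 give a3 ≤ a4, a4 < a5, a5 ≤ a2, a2 ≤ a3. Chaining: a3 ≤ a4 < a5 ≤ a2 ≤ a3, which forces a3 < a3 — impossible.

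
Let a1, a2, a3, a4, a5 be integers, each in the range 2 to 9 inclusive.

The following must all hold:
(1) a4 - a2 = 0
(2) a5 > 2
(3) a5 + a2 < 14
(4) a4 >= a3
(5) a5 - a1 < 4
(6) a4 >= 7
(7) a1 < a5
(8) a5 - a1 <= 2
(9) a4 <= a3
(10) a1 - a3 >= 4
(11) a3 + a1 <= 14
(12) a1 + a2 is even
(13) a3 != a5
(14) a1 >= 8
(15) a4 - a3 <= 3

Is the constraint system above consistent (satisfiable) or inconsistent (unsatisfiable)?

Unsatisfiable

From constraints 6 and 9: a3 ≥ a4 ≥ 7. From constraint 14: a1 ≥ 8. Hence a3 + a1 ≥ 15. But constraint 11 requires a3 + a1 ≤ 14, and 14 < 15. Contradiction.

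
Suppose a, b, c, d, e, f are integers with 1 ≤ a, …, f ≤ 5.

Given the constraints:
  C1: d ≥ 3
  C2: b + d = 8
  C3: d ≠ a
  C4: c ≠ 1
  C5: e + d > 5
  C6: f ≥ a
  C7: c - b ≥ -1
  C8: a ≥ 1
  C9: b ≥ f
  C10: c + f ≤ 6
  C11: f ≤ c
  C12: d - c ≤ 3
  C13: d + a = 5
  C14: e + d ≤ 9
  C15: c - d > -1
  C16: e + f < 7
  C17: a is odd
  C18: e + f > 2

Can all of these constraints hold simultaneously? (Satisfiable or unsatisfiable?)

Satisfiable

Try a = 1, b = 4, c = 4, d = 4, e = 4, f = 1.
Check constraint 2: b + d = 8; constraint 5: e + d = 8; constraint 7: c - b = 0. The remaining constraints are straightforward to verify.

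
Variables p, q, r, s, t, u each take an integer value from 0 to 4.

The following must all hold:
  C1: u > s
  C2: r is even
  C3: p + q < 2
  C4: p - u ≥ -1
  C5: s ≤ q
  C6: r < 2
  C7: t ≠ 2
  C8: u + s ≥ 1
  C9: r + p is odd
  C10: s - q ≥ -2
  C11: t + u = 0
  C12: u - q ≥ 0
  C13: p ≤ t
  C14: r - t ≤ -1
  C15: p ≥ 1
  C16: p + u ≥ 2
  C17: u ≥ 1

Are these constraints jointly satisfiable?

From constraints 13 and 15: t ≥ p ≥ 1. From constraint 17: u ≥ 1. Hence t + u ≥ 2. But constraint 11 requires t + u = 0, and 0 < 2. Contradiction.

Unsatisfiable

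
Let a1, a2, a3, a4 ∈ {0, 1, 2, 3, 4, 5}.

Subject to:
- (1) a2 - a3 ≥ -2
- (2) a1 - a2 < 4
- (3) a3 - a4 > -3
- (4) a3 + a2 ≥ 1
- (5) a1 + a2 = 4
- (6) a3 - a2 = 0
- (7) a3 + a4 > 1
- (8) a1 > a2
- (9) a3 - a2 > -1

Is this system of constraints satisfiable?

Satisfiable

Setting (a1, a2, a3, a4) = (3, 1, 1, 1) satisfies everything: constraint 1: a2 - a3 = 0; constraint 2: a1 - a2 = 2, and the others follow.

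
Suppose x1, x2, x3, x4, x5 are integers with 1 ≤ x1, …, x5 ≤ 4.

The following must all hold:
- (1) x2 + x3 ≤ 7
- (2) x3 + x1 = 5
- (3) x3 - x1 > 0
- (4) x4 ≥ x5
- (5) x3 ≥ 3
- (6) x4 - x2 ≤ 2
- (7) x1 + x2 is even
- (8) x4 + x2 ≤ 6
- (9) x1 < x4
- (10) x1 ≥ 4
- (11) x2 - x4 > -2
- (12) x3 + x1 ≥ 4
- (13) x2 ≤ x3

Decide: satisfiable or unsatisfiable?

Unsatisfiable

From constraint 5: x3 ≥ 3. From constraint 10: x1 ≥ 4. Hence x3 + x1 ≥ 7. But constraint 2 requires x3 + x1 = 5, and 5 < 7. Contradiction.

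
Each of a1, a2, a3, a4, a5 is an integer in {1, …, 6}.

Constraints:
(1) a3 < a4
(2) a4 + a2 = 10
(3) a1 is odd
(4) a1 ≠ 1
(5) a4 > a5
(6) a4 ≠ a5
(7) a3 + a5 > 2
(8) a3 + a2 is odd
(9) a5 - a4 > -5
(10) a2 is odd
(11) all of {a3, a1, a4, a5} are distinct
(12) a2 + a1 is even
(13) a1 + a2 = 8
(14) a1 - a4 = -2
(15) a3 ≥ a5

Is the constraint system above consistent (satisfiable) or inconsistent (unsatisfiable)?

One satisfying assignment is a1 = 3, a2 = 5, a3 = 4, a4 = 5, a5 = 1.
For the less obvious constraints — constraint 2: a4 + a2 = 10; constraint 7: a3 + a5 = 5; constraint 9: a5 - a4 = -4 — and the others hold by inspection.

Satisfiable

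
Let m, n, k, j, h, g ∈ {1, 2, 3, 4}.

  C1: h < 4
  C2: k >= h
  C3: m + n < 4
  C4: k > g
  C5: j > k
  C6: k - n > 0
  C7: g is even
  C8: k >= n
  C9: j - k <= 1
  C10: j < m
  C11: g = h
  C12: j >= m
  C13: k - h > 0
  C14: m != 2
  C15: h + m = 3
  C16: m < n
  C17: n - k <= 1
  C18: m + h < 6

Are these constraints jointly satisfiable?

Unsatisfiable

Constraints 5, 6, 10, and 16 give m < n, n < k, k < j, j < m. Chaining: m < n < k < j < m, which forces m < m — impossible.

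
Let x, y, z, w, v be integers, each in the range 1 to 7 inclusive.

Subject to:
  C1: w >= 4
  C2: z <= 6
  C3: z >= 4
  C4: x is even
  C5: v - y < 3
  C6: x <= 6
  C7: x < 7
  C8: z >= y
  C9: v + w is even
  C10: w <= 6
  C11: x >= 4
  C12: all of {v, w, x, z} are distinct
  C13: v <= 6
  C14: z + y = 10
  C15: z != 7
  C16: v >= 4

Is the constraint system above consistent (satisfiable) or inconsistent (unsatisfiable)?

Constraints 1, 2, 3, 6, 10, 11, 13, and 16 confine each of v, w, x, z to the 3 values {4, …, 6}.
Constraint 12 requires all 4 of them to be distinct, but only 3 values are available — impossible by the pigeonhole principle.

Unsatisfiable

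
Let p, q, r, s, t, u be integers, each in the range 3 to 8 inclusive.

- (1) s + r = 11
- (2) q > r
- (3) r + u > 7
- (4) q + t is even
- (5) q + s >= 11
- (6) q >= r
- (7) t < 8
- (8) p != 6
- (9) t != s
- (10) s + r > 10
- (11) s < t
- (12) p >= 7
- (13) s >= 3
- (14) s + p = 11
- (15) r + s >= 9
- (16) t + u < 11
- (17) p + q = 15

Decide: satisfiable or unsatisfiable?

Satisfiable

Setting (p, q, r, s, t, u) = (7, 8, 7, 4, 6, 3) satisfies everything: constraint 1: s + r = 11; constraint 3: r + u = 10, and the others follow.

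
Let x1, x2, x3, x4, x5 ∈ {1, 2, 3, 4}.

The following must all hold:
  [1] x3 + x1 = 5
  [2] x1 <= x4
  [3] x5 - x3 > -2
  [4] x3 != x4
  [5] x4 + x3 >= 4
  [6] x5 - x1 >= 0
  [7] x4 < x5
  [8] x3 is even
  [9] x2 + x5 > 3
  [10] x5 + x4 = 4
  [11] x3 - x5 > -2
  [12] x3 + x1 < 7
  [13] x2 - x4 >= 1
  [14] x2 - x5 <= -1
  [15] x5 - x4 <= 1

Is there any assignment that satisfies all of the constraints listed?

Unsatisfiable

Constraints 13, 14, and 15 give x2 − x4 ≥ 1, x4 − x5 ≥ -1, x5 − x2 ≥ 1.
Adding all 3 inequalities: the left sides telescope to 0, and the right sides sum to 1 + (-1) + 1 = 1. So 0 ≥ 1, which is false.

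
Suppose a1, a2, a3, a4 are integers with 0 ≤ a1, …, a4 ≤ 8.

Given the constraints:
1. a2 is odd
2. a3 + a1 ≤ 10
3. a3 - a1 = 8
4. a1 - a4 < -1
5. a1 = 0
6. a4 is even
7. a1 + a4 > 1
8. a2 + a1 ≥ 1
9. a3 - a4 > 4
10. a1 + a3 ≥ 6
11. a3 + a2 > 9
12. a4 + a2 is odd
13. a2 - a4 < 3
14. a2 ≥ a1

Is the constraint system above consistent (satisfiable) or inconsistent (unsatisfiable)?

The assignment a1 = 0, a2 = 3, a3 = 8, a4 = 2 works:
  constraint 2 holds since a3 + a1 = 8.
  constraint 3 holds since a3 - a1 = 8.
  constraint 4 holds since a1 - a4 = -2.
The rest check out directly.

Satisfiable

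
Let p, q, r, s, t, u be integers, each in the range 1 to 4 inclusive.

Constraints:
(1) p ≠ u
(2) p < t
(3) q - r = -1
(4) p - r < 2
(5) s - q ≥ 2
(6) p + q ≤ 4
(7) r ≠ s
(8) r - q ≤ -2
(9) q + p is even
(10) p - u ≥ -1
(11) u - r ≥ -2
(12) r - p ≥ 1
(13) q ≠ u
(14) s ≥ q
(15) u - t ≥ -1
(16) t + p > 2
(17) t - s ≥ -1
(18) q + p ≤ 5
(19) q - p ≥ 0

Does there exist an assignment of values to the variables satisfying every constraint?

Constraints 5, 8, 10, 12, 15, and 17 give q − r ≥ 2, r − p ≥ 1, p − u ≥ -1, u − t ≥ -1, t − s ≥ -1, s − q ≥ 2.
Adding all 6 inequalities: the left sides telescope to 0, and the right sides sum to 2 + 1 + (-1) + (-1) + (-1) + 2 = 2. So 0 ≥ 2, which is false.

Unsatisfiable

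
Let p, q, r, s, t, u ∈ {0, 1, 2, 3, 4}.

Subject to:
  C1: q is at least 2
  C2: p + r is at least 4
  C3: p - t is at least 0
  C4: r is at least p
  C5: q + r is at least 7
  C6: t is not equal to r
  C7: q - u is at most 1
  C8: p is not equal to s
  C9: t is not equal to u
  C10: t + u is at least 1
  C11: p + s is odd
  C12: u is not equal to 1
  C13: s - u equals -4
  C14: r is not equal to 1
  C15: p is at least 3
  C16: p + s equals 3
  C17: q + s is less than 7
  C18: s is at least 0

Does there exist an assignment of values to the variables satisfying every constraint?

Satisfiable

Setting (p, q, r, s, t, u) = (3, 4, 4, 0, 0, 4) satisfies everything: constraint 2: p + r = 7; constraint 3: p - t = 3, and the others follow.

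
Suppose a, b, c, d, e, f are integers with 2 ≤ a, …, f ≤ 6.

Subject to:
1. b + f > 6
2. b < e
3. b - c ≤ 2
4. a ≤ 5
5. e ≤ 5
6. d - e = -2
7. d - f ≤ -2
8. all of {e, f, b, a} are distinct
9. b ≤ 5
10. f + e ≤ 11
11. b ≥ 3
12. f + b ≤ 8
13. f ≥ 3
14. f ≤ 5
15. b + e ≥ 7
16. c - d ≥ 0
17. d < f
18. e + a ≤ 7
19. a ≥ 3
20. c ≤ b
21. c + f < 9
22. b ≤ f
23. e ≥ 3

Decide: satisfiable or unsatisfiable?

Constraints 4, 5, 9, 11, 13, 14, 19, and 23 confine each of e, f, b, a to the 3 values {3, …, 5}.
Constraint 8 requires all 4 of them to be distinct, but only 3 values are available — impossible by the pigeonhole principle.

Unsatisfiable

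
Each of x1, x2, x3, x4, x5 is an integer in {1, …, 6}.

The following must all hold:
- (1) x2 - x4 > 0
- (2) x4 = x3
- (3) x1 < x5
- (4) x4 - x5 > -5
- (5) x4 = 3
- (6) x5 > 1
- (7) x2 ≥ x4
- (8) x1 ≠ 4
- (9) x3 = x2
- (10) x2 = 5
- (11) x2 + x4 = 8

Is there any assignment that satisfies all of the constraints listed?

Unsatisfiable

Constraint 5 fixes x4 = 3 and constraint 10 fixes x2 = 5. Constraints 2 and 9 give x4 = x3 = x2, so x4 = x2. But 3 ≠ 5 — contradiction.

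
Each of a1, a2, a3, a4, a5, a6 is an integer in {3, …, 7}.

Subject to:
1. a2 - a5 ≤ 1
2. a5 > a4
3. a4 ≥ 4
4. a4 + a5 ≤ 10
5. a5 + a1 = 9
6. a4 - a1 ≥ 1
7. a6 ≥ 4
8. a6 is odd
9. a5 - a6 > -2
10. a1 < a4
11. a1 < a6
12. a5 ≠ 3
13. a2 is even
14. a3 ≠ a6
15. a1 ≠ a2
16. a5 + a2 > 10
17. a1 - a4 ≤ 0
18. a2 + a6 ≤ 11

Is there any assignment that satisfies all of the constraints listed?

Satisfiable

The assignment a1 = 3, a2 = 6, a3 = 4, a4 = 4, a5 = 6, a6 = 5 works:
  constraint 1 holds since a2 - a5 = 0.
  constraint 4 holds since a4 + a5 = 10.
The rest check out directly.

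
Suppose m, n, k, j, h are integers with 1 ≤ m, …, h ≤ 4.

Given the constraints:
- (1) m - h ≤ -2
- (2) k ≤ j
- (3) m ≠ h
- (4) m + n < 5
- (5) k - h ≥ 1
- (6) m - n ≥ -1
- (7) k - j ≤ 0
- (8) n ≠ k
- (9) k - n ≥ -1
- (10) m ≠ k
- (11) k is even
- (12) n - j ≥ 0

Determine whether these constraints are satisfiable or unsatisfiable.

Constraints 1, 5, 6, 7, and 12 give k − h ≥ 1, h − m ≥ 2, m − n ≥ -1, n − j ≥ 0, j − k ≥ 0.
Adding all 5 inequalities: the left sides telescope to 0, and the right sides sum to 1 + 2 + (-1) + 0 + 0 = 2. So 0 ≥ 2, which is false.

Unsatisfiable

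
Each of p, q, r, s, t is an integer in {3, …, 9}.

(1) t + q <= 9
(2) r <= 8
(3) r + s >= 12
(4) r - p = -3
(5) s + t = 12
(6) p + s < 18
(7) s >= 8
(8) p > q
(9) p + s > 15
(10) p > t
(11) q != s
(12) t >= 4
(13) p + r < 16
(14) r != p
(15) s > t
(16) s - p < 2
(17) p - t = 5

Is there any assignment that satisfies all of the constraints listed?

Take p = 9, q = 5, r = 6, s = 8, t = 4. Then constraint 1: t + q = 9; constraint 3: r + s = 14, and every other listed constraint is also met.

Satisfiable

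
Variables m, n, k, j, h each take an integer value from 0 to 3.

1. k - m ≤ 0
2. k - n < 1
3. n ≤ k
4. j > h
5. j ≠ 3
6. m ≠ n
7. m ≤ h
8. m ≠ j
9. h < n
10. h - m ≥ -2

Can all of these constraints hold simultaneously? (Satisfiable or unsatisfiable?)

Constraints 1, 3, 7, and 9 give h < n, n ≤ k, k ≤ m, m ≤ h. Chaining: h < n ≤ k ≤ m ≤ h, which forces h < h — impossible.

Unsatisfiable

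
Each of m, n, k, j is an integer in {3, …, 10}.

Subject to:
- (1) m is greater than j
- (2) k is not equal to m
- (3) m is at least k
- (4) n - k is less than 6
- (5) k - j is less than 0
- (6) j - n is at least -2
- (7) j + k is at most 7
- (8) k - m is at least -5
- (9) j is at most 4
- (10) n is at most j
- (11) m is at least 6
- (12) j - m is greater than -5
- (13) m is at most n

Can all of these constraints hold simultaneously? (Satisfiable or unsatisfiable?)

From constraints 11 and 13: n ≥ m and m ≥ 6, so n ≥ 6. From constraints 9 and 10: n ≤ j and j ≤ 4, so n ≤ 4. But 4 < 6, so no value of n works.

Unsatisfiable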